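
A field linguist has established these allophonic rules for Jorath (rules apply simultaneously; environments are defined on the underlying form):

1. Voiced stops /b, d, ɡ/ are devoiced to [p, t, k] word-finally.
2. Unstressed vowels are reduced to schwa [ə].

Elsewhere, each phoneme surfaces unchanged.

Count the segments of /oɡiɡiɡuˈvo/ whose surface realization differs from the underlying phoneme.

4

Segments that undergo a rule: /o/ → [ə] (rule 2); /i/ → [ə] (rule 2); /i/ → [ə] (rule 2); /u/ → [ə] (rule 2).
All other segments surface unchanged.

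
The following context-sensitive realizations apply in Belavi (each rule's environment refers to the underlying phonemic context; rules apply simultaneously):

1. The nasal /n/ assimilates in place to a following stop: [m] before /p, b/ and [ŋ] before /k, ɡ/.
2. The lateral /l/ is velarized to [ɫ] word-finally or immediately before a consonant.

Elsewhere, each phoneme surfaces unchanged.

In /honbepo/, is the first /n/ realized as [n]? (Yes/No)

No

/n/ — between /o/ and /b/, before a labial or velar stop — surfaces as [m] (rule 1).
The actual realization is [m], not [n].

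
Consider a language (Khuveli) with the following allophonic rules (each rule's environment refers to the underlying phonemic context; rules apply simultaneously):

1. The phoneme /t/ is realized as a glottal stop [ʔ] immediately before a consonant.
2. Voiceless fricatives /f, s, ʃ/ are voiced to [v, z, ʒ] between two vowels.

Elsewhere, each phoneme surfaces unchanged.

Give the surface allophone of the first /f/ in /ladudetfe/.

/f/ (between /t/ and /e/): rule 2 targets it, but not between two vowels → unchanged [f].

[f]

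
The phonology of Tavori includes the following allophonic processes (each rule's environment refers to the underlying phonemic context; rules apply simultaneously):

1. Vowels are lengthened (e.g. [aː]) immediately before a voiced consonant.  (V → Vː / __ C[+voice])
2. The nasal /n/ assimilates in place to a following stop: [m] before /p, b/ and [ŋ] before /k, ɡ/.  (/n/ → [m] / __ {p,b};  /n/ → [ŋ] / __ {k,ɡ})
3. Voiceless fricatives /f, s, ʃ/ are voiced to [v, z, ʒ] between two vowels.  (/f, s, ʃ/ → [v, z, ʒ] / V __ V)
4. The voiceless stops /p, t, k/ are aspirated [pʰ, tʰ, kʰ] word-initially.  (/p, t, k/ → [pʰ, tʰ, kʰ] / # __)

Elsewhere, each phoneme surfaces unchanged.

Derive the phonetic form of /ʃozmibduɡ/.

[ʃoːzmiːbduːɡ]

/ʃ/ (word-initial) fails the environment for rule 3, so it stays [ʃ].
/o/ (between /ʃ/ and /z/): before a voiced consonant, so rule 1 applies → [oː].
/i/ (between /m/ and /b/) occurs before a voiced consonant → [iː] by rule 1.
Rule 1 applies to /u/ (between /d/ and /ɡ/: before a voiced consonant) → [uː].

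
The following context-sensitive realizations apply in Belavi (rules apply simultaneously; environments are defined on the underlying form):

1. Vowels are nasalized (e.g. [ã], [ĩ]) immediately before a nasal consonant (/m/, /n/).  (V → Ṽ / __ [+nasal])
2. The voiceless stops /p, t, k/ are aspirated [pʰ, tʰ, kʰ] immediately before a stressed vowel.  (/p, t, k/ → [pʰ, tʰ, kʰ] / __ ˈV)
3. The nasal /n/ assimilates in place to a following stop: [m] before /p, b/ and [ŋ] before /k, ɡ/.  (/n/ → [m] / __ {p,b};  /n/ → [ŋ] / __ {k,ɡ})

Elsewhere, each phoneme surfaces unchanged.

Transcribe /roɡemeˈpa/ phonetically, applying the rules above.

/r/ (word-initial): no rule targets it → [r].
/o/ (between /r/ and /ɡ/): rule 1 targets it, but not before a nasal consonant → unchanged [o].
/ɡ/ (between /o/ and /e/): no rule targets it → [ɡ].
/e/ — between /ɡ/ and /m/, before a nasal consonant — surfaces as [ẽ] (rule 1).
/m/ — not in any rule's target class → [m].
/e/ (between /m/ and /p/) fails the environment for rule 1, so it stays [e].
Rule 2 applies to /p/ (between /e/ and /a/: immediately before a stressed vowel) → [pʰ].
/a/ (word-final) fails the environment for rule 1, so it stays [a].

[roɡẽmeˈpʰa]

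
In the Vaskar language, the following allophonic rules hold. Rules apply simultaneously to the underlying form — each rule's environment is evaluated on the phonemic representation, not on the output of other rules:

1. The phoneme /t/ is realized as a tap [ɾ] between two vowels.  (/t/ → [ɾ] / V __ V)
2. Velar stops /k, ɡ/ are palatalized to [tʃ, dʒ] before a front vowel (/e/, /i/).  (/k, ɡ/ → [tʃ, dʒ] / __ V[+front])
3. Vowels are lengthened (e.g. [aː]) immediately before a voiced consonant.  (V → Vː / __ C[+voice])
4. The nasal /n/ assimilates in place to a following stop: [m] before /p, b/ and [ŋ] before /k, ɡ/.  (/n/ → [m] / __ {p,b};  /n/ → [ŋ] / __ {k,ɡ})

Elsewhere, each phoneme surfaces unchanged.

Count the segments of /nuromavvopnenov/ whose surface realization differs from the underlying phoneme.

5

Segments that undergo a rule: /u/ → [uː] (rule 3); /o/ → [oː] (rule 3); /a/ → [aː] (rule 3); /e/ → [eː] (rule 3); /o/ → [oː] (rule 3).
All other segments surface unchanged.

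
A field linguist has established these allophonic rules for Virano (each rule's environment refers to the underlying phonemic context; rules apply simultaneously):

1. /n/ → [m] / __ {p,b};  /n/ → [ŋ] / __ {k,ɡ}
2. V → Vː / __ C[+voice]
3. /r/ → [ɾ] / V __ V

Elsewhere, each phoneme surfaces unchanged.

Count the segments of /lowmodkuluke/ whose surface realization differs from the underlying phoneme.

3

Segments that undergo a rule: /o/ → [oː] (rule 2); /o/ → [oː] (rule 2); /u/ → [uː] (rule 2).
All other segments surface unchanged.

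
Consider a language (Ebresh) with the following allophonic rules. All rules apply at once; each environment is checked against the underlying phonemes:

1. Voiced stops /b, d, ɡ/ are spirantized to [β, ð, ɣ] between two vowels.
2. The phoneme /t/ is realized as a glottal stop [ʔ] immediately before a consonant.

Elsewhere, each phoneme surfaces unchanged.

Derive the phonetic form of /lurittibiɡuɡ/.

[luriʔtiβiɣuɡ]

/l/ stays [l].
/u/ — not in any rule's target class → [u].
/r/ — not in any rule's target class → [r].
/i/ (between /r/ and /t/): no rule targets it → [i].
Rule 2 applies to /t/ (between /i/ and /t/: immediately before a consonant) → [ʔ].
/t/ (between /t/ and /i/) is in the target of rule 2 but the environment (immediately before a consonant) is not met → [t].
/i/ stays [i].
/b/ — between /i/ and /i/, between two vowels — surfaces as [β] (rule 1).
/i/ — not in any rule's target class → [i].
Rule 1 applies to /ɡ/ (between /i/ and /u/: between two vowels) → [ɣ].
/u/ stays [u].
/ɡ/ — word-final; rule 1 does not apply here → [ɡ].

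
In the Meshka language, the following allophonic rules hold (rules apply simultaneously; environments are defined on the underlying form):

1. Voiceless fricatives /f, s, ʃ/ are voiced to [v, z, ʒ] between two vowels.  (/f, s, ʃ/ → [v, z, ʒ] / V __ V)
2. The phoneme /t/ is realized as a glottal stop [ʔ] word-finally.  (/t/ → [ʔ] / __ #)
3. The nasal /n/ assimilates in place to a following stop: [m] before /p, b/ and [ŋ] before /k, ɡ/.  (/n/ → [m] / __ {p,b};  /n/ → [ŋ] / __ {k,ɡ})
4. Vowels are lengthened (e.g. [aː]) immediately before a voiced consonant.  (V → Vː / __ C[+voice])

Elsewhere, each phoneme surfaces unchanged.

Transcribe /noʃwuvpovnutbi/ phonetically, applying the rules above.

[noʃwuːvpoːvnutbi]

/n/ (word-initial) fails the environment for rule 3, so it stays [n].
/o/ (between /n/ and /ʃ/) is in the target of rule 4 but the environment (before a voiced consonant) is not met → [o].
/ʃ/ — between /o/ and /w/; rule 1 does not apply here → [ʃ].
/w/ — not in any rule's target class → [w].
/u/ (between /w/ and /v/): before a voiced consonant, so rule 4 applies → [uː].
/v/ — not in any rule's target class → [v].
/p/ (between /v/ and /o/) is unaffected → [p].
/o/ meets the environment for rule 4 (before a voiced consonant) → [oː].
/v/ (between /o/ and /n/) is unaffected → [v].
/n/ — between /v/ and /u/; rule 3 does not apply here → [n].
/u/ (between /n/ and /t/) fails the environment for rule 4, so it stays [u].
/t/ — between /u/ and /b/; rule 2 does not apply here → [t].
/b/ — not in any rule's target class → [b].
/i/ (word-final) is in the target of rule 4 but the environment (before a voiced consonant) is not met → [i].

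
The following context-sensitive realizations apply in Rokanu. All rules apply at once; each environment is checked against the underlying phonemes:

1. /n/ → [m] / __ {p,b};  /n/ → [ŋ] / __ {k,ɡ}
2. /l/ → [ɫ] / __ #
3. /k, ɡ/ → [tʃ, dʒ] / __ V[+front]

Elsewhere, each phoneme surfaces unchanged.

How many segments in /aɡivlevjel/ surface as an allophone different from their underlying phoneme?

2

Segments that undergo a rule: /ɡ/ → [dʒ] (rule 3); /l/ → [ɫ] (rule 2).
All other segments surface unchanged.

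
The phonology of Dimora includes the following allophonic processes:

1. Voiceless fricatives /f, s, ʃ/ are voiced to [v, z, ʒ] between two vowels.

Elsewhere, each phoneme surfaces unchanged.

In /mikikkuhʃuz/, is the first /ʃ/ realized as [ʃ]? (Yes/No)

Yes

/ʃ/ — between /h/ and /u/; rule 1 does not apply here → [ʃ].
The actual realization is [ʃ], which matches [ʃ].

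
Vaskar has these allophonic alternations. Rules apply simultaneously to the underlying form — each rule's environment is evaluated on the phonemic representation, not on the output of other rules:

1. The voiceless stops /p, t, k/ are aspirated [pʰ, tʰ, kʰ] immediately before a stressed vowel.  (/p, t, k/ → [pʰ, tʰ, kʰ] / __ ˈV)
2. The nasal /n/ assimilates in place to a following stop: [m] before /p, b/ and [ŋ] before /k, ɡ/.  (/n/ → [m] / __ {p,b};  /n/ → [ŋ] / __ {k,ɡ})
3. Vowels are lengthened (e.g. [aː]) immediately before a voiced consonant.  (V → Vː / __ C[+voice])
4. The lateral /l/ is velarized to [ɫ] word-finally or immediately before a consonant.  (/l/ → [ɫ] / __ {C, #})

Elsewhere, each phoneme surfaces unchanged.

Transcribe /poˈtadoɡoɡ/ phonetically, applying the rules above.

/p/ (word-initial) fails the environment for rule 1, so it stays [p].
/o/ — between /p/ and /t/; rule 3 does not apply here → [o].
Rule 1 applies to /t/ (between /o/ and /a/: immediately before a stressed vowel) → [tʰ].
/a/ (between /t/ and /d/) occurs before a voiced consonant → [aː] by rule 3.
/d/ (between /a/ and /o/): no rule targets it → [d].
/o/ meets the environment for rule 3 (before a voiced consonant) → [oː].
/ɡ/ (between /o/ and /o/): no rule targets it → [ɡ].
/o/ — between /ɡ/ and /ɡ/, before a voiced consonant — surfaces as [oː] (rule 3).
/ɡ/ stays [ɡ].

[poˈtʰaːdoːɡoːɡ]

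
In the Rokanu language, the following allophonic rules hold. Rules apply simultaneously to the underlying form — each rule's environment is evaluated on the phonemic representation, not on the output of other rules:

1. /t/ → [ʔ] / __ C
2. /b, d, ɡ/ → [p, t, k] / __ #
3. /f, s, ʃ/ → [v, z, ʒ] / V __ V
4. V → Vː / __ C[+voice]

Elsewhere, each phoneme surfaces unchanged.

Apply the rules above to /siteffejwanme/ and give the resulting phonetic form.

[siteffeːjwaːnme]

/s/ (word-initial) fails the environment for rule 3, so it stays [s].
/i/ (between /s/ and /t/) is in the target of rule 4 but the environment (before a voiced consonant) is not met → [i].
/t/ (between /i/ and /e/) fails the environment for rule 1, so it stays [t].
/e/ (between /t/ and /f/) is in the target of rule 4 but the environment (before a voiced consonant) is not met → [e].
/f/ — between /e/ and /f/; rule 3 does not apply here → [f].
/f/ — between /f/ and /e/; rule 3 does not apply here → [f].
/e/ (between /f/ and /j/): before a voiced consonant, so rule 4 applies → [eː].
/a/ (between /w/ and /n/) occurs before a voiced consonant → [aː] by rule 4.
/e/ (word-final) is in the target of rule 4 but the environment (before a voiced consonant) is not met → [e].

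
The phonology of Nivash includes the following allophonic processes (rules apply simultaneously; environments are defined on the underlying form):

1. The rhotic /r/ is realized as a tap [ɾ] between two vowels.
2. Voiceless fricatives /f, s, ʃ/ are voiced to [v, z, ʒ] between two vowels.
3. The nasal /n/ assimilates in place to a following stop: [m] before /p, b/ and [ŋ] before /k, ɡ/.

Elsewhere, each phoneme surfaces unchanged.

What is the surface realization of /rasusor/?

/r/ (word-initial) is in the target of rule 1 but the environment (between two vowels) is not met → [r].
/a/ (between /r/ and /s/) is unaffected → [a].
/s/ (between /a/ and /u/): between two vowels, so rule 2 applies → [z].
/u/ (between /s/ and /s/) is unaffected → [u].
/s/ meets the environment for rule 2 (between two vowels) → [z].
/o/ (between /s/ and /r/) is unaffected → [o].
/r/ (word-final) is in the target of rule 1 but the environment (between two vowels) is not met → [r].

[razuzor]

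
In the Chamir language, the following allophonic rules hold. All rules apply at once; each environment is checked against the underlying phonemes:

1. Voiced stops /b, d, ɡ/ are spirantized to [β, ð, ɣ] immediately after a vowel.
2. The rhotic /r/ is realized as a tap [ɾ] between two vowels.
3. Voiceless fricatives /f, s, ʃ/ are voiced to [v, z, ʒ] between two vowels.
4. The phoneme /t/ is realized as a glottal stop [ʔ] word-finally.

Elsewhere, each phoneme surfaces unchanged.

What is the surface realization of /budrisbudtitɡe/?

[buðrisbuðtitɡe]

/b/ — word-initial; rule 1 does not apply here → [b].
/u/ — not in any rule's target class → [u].
/d/ — between /u/ and /r/, immediately after a vowel — surfaces as [ð] (rule 1).
/r/ — between /d/ and /i/; rule 2 does not apply here → [r].
/i/ (between /r/ and /s/): no rule targets it → [i].
/s/ — between /i/ and /b/; rule 3 does not apply here → [s].
/b/ — between /s/ and /u/; rule 1 does not apply here → [b].
/u/ stays [u].
/d/ meets the environment for rule 1 (immediately after a vowel) → [ð].
/t/ (between /d/ and /i/) is in the target of rule 4 but the environment (word-finally) is not met → [t].
/i/ (between /t/ and /t/): no rule targets it → [i].
/t/ (between /i/ and /ɡ/): rule 4 targets it, but not word-finally → unchanged [t].
/ɡ/ (between /t/ and /e/) fails the environment for rule 1, so it stays [ɡ].
/e/ (word-final) is unaffected → [e].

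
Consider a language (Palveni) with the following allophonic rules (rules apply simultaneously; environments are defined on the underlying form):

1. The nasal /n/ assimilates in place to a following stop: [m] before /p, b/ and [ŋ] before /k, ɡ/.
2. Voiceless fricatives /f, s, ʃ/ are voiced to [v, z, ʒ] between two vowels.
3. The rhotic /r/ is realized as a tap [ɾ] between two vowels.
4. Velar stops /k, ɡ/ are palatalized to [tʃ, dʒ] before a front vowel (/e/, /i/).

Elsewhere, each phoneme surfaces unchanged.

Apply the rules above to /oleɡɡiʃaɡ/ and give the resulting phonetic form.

[oleɡdʒiʒaɡ]

/ɡ/ (between /e/ and /ɡ/) fails the environment for rule 4, so it stays [ɡ].
/ɡ/ — between /ɡ/ and /i/, before a front vowel — surfaces as [dʒ] (rule 4).
/ʃ/ — between /i/ and /a/, between two vowels — surfaces as [ʒ] (rule 2).
/ɡ/ — word-final; rule 4 does not apply here → [ɡ].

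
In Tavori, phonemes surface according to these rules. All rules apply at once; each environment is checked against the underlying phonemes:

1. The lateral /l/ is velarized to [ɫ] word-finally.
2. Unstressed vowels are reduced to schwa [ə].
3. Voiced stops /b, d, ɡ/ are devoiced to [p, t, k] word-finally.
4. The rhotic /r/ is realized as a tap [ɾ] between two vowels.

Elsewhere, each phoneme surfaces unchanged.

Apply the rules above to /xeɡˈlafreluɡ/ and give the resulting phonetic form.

/x/ (word-initial) is unaffected → [x].
/e/ meets the environment for rule 2 (in an unstressed syllable) → [ə].
/ɡ/ (between /e/ and /l/) is in the target of rule 3 but the environment (word-finally) is not met → [ɡ].
/l/ (between /ɡ/ and /a/): rule 1 targets it, but not word-finally → unchanged [l].
/a/ — between /l/ and /f/; rule 2 does not apply here → [a].
/f/ (between /a/ and /r/) is unaffected → [f].
/r/ (between /f/ and /e/): rule 4 targets it, but not between two vowels → unchanged [r].
/e/ (between /r/ and /l/) occurs in an unstressed syllable → [ə] by rule 2.
/l/ — between /e/ and /u/; rule 1 does not apply here → [l].
/u/ — between /l/ and /ɡ/, in an unstressed syllable — surfaces as [ə] (rule 2).
/ɡ/ — word-final, word-finally — surfaces as [k] (rule 3).

[xəɡˈlafrələk]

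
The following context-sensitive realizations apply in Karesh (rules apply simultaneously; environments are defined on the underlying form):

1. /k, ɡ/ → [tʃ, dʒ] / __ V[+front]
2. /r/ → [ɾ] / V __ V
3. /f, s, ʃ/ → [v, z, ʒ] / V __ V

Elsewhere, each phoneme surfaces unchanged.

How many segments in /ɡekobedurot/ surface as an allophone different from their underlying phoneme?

2

Segments that undergo a rule: /ɡ/ → [dʒ] (rule 1); /r/ → [ɾ] (rule 2).
All other segments surface unchanged.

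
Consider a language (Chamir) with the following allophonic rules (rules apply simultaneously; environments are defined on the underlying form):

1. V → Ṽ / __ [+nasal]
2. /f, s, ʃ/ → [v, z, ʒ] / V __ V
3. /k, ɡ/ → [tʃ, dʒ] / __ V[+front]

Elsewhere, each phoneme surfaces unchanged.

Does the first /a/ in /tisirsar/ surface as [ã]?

/a/ — between /s/ and /r/; rule 1 does not apply here → [a].
The actual realization is [a], not [ã].

No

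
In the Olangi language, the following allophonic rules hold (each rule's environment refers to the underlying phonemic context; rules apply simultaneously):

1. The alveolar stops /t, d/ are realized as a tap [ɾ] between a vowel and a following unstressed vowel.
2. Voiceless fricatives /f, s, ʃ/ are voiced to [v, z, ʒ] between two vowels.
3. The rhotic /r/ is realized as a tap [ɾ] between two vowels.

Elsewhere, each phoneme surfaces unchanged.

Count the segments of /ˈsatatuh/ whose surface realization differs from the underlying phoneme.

2

Segments that undergo a rule: /t/ → [ɾ] (rule 1); /t/ → [ɾ] (rule 1).
All other segments surface unchanged.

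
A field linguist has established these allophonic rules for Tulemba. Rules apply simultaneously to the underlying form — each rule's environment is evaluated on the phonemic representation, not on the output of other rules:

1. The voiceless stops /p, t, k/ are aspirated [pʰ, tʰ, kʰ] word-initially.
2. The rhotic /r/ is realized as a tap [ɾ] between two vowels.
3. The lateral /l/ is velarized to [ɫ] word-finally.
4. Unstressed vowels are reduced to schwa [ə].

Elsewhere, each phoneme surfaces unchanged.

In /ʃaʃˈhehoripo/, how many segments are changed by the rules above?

5

Segments that undergo a rule: /a/ → [ə] (rule 4); /o/ → [ə] (rule 4); /r/ → [ɾ] (rule 2); /i/ → [ə] (rule 4); /o/ → [ə] (rule 4).
All other segments surface unchanged.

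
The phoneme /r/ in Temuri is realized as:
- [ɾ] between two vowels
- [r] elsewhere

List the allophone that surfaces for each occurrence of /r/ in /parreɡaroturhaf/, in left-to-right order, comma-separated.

[r], [r], [ɾ], [r]

Occurrence 1 (position 3): no conditioning environment matches → elsewhere allophone [r].
Occurrence 2 (position 4): no conditioning environment matches → elsewhere allophone [r].
Occurrence 3 (position 8): between two vowels → [ɾ].
Occurrence 4 (position 12): no conditioning environment matches → elsewhere allophone [r].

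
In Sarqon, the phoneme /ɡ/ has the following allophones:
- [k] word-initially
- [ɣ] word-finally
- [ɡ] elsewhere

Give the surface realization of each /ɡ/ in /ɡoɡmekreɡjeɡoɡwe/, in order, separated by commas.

[k], [ɡ], [ɡ], [ɡ], [ɡ]

Occurrence 1 (position 1): word-initially → [k].
Occurrence 2 (position 3): no conditioning environment matches → elsewhere allophone [ɡ].
Occurrence 3 (position 9): no conditioning environment matches → elsewhere allophone [ɡ].
Occurrence 4 (position 12): no conditioning environment matches → elsewhere allophone [ɡ].
Occurrence 5 (position 14): no conditioning environment matches → elsewhere allophone [ɡ].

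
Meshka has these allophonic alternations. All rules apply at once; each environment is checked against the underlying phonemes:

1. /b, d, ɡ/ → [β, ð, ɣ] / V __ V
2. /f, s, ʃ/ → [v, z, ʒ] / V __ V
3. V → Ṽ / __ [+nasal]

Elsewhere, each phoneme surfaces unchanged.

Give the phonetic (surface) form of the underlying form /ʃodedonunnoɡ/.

[ʃoðeðõnũnnoɡ]

/ʃ/ (word-initial): rule 2 targets it, but not between two vowels → unchanged [ʃ].
/o/ (between /ʃ/ and /d/): rule 3 targets it, but not before a nasal consonant → unchanged [o].
/d/ meets the environment for rule 1 (between two vowels) → [ð].
/e/ (between /d/ and /d/): rule 3 targets it, but not before a nasal consonant → unchanged [e].
Rule 1 applies to /d/ (between /e/ and /o/: between two vowels) → [ð].
/o/ (between /d/ and /n/): before a nasal consonant, so rule 3 applies → [õ].
/n/ (between /o/ and /u/): no rule targets it → [n].
/u/ (between /n/ and /n/): before a nasal consonant, so rule 3 applies → [ũ].
/n/ stays [n].
/n/ stays [n].
/o/ (between /n/ and /ɡ/): rule 3 targets it, but not before a nasal consonant → unchanged [o].
/ɡ/ (word-final) is in the target of rule 1 but the environment (between two vowels) is not met → [ɡ].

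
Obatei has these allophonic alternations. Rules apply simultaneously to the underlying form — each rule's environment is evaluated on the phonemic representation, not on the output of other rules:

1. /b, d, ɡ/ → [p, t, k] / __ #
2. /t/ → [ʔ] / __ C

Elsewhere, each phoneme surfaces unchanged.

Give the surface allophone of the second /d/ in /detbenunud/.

/d/ meets the environment for rule 1 (word-finally) → [t].

[t]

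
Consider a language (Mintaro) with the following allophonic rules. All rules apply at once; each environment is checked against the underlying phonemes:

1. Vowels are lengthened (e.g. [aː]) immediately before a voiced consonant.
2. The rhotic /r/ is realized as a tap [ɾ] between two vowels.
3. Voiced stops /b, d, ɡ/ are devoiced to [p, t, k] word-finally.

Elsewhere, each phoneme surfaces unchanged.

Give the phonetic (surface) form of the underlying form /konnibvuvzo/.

/o/ (between /k/ and /n/) occurs before a voiced consonant → [oː] by rule 1.
/i/ meets the environment for rule 1 (before a voiced consonant) → [iː].
/b/ (between /i/ and /v/): rule 3 targets it, but not word-finally → unchanged [b].
Rule 1 applies to /u/ (between /v/ and /v/: before a voiced consonant) → [uː].
/o/ (word-final) fails the environment for rule 1, so it stays [o].

[koːnniːbvuːvzo]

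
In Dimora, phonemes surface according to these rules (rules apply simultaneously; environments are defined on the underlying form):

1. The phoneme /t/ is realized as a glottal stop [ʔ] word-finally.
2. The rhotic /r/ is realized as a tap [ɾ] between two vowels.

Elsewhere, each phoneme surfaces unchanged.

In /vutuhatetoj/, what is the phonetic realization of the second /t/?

[t]

/t/ (between /a/ and /e/): rule 1 targets it, but not word-finally → unchanged [t].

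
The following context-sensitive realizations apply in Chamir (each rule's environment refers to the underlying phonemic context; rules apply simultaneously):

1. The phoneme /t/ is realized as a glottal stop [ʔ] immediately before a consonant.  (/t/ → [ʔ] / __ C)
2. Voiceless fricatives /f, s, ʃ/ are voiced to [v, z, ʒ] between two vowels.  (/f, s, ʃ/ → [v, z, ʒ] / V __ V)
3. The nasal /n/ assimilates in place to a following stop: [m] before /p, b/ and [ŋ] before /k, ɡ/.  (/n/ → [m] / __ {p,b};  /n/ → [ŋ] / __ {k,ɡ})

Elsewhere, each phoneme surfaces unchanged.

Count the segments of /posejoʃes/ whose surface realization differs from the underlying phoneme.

2

Segments that undergo a rule: /s/ → [z] (rule 2); /ʃ/ → [ʒ] (rule 2).
All other segments surface unchanged.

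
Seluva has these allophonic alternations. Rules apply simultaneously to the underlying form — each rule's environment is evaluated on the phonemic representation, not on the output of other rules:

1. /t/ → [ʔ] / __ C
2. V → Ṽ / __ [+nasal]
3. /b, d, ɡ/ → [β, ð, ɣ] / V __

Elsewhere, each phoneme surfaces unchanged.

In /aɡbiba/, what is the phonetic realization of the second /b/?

[β]

Rule 3 applies to /b/ (between /i/ and /a/: immediately after a vowel) → [β].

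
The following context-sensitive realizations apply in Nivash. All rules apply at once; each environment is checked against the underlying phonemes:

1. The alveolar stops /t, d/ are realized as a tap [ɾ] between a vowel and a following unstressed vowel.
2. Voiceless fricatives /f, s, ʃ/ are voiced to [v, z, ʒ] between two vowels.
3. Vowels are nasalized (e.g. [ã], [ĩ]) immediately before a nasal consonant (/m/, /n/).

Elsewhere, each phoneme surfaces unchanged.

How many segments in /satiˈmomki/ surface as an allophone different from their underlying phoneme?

3

Segments that undergo a rule: /t/ → [ɾ] (rule 1); /i/ → [ĩ] (rule 3); /o/ → [õ] (rule 3).
All other segments surface unchanged.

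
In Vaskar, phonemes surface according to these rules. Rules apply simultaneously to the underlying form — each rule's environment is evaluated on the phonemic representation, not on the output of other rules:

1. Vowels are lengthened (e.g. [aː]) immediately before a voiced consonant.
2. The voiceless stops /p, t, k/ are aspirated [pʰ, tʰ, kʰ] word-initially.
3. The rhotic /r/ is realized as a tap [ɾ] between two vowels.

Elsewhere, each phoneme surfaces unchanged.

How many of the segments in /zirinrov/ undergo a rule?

Segments that undergo a rule: /i/ → [iː] (rule 1); /r/ → [ɾ] (rule 3); /i/ → [iː] (rule 1); /o/ → [oː] (rule 1).
All other segments surface unchanged.

4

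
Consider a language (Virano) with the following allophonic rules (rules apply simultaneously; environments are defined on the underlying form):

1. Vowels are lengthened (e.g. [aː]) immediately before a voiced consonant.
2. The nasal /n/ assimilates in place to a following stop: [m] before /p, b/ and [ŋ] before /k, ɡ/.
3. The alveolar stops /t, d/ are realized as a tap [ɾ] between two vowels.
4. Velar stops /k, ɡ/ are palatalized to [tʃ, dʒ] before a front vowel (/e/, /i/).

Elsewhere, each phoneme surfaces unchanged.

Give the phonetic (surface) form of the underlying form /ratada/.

[raɾaːɾa]

/a/ (between /r/ and /t/): rule 1 targets it, but not before a voiced consonant → unchanged [a].
/t/ (between /a/ and /a/): between two vowels, so rule 3 applies → [ɾ].
/a/ (between /t/ and /d/) occurs before a voiced consonant → [aː] by rule 1.
Rule 3 applies to /d/ (between /a/ and /a/: between two vowels) → [ɾ].
/a/ (word-final) is in the target of rule 1 but the environment (before a voiced consonant) is not met → [a].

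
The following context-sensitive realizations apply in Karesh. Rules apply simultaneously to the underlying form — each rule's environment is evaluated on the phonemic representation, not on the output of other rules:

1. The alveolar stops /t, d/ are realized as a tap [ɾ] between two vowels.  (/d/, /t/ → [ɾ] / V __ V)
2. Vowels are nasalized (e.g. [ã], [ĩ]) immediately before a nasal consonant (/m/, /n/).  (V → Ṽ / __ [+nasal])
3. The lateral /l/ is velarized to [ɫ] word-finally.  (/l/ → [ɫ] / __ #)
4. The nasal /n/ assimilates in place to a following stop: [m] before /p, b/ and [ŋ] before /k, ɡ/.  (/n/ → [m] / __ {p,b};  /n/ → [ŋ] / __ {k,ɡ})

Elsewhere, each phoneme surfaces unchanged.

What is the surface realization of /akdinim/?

/a/ (word-initial) is in the target of rule 2 but the environment (before a nasal consonant) is not met → [a].
/k/ — not in any rule's target class → [k].
/d/ (between /k/ and /i/) is in the target of rule 1 but the environment (between two vowels) is not met → [d].
/i/ meets the environment for rule 2 (before a nasal consonant) → [ĩ].
/n/ (between /i/ and /i/) fails the environment for rule 4, so it stays [n].
/i/ — between /n/ and /m/, before a nasal consonant — surfaces as [ĩ] (rule 2).
/m/ — not in any rule's target class → [m].

[akdĩnĩm]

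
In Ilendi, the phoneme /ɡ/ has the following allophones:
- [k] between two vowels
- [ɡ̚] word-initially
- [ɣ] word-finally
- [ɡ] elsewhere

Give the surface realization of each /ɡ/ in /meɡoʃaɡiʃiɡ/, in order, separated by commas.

[k], [k], [ɣ]

Occurrence 1 (position 3): between two vowels → [k].
Occurrence 2 (position 7): between two vowels → [k].
Occurrence 3 (position 11): word-finally → [ɣ].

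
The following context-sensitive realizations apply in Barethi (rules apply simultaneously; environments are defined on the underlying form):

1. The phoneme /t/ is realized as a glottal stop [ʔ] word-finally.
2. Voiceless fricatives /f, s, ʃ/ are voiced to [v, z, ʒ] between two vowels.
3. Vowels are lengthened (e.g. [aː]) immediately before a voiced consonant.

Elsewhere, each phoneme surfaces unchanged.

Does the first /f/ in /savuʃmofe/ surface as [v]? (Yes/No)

/f/ meets the environment for rule 2 (between two vowels) → [v].
The actual realization is [v], which matches [v].

Yes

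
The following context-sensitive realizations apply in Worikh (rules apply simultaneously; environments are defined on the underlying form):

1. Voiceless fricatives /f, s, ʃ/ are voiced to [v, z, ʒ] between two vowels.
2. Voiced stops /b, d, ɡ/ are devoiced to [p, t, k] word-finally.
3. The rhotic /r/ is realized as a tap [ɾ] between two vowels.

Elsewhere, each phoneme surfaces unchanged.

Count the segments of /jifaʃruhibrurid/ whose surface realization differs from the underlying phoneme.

Segments that undergo a rule: /f/ → [v] (rule 1); /r/ → [ɾ] (rule 3); /d/ → [t] (rule 2).
All other segments surface unchanged.

3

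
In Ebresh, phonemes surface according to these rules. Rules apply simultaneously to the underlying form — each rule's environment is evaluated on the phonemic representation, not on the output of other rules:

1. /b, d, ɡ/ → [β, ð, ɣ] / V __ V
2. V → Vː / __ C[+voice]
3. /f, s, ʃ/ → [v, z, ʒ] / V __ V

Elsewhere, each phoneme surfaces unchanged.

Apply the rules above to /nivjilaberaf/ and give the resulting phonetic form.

/n/ (word-initial): no rule targets it → [n].
/i/ (between /n/ and /v/): before a voiced consonant, so rule 2 applies → [iː].
/v/ (between /i/ and /j/): no rule targets it → [v].
/j/ stays [j].
/i/ — between /j/ and /l/, before a voiced consonant — surfaces as [iː] (rule 2).
/l/ (between /i/ and /a/) is unaffected → [l].
/a/ (between /l/ and /b/): before a voiced consonant, so rule 2 applies → [aː].
/b/ — between /a/ and /e/, between two vowels — surfaces as [β] (rule 1).
/e/ (between /b/ and /r/) occurs before a voiced consonant → [eː] by rule 2.
/r/ (between /e/ and /a/) is unaffected → [r].
/a/ (between /r/ and /f/): rule 2 targets it, but not before a voiced consonant → unchanged [a].
/f/ (word-final) fails the environment for rule 3, so it stays [f].

[niːvjiːlaːβeːraf]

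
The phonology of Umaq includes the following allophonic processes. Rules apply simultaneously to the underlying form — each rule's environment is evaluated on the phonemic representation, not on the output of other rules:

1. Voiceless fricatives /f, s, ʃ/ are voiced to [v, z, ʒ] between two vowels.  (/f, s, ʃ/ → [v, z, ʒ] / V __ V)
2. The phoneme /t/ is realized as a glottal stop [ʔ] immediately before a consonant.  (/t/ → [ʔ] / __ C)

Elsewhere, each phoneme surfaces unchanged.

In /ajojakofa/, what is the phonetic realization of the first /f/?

[v]

/f/ (between /o/ and /a/): between two vowels, so rule 1 applies → [v].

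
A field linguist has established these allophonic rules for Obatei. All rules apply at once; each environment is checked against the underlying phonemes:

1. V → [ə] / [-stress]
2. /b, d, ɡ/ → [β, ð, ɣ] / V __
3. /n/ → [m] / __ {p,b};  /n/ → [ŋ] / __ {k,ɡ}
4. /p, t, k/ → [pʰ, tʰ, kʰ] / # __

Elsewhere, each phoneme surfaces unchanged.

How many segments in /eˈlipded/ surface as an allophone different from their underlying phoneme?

Segments that undergo a rule: /e/ → [ə] (rule 1); /e/ → [ə] (rule 1); /d/ → [ð] (rule 2).
All other segments surface unchanged.

3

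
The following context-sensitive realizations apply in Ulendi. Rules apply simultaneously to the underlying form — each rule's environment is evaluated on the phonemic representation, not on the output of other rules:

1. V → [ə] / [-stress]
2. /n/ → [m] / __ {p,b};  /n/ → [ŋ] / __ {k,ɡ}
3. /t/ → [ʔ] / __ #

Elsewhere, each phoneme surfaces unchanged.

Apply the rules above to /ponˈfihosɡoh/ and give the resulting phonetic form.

[pənˈfihəsɡəh]

/p/ — not in any rule's target class → [p].
/o/ meets the environment for rule 1 (in an unstressed syllable) → [ə].
/n/ (between /o/ and /f/): rule 2 targets it, but not before a labial or velar stop → unchanged [n].
/f/ (between /n/ and /i/): no rule targets it → [f].
/i/ (between /f/ and /h/) fails the environment for rule 1, so it stays [i].
/h/ (between /i/ and /o/): no rule targets it → [h].
/o/ meets the environment for rule 1 (in an unstressed syllable) → [ə].
/s/ stays [s].
/ɡ/ — not in any rule's target class → [ɡ].
/o/ (between /ɡ/ and /h/): in an unstressed syllable, so rule 1 applies → [ə].
/h/ (word-final): no rule targets it → [h].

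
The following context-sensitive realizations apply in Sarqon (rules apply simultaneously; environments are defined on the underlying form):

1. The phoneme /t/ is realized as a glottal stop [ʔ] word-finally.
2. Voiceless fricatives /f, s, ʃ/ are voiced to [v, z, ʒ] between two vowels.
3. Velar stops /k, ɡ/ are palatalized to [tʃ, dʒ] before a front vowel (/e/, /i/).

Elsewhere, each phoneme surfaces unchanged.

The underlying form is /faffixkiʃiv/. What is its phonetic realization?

[faffixtʃiʒiv]

/f/ (word-initial) is in the target of rule 2 but the environment (between two vowels) is not met → [f].
/f/ (between /a/ and /f/) is in the target of rule 2 but the environment (between two vowels) is not met → [f].
/f/ (between /f/ and /i/) is in the target of rule 2 but the environment (between two vowels) is not met → [f].
/k/ — between /x/ and /i/, before a front vowel — surfaces as [tʃ] (rule 3).
/ʃ/ (between /i/ and /i/) occurs between two vowels → [ʒ] by rule 2.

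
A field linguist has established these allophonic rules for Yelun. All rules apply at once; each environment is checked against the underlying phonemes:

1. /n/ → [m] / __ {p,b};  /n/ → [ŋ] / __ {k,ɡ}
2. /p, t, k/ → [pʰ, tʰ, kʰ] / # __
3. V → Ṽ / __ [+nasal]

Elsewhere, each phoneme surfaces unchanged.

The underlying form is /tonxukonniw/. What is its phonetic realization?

Rule 2 applies to /t/ (word-initial: word-initially) → [tʰ].
/o/ — between /t/ and /n/, before a nasal consonant — surfaces as [õ] (rule 3).
/n/ (between /o/ and /x/): rule 1 targets it, but not before a labial or velar stop → unchanged [n].
/x/ (between /n/ and /u/) is unaffected → [x].
/u/ (between /x/ and /k/): rule 3 targets it, but not before a nasal consonant → unchanged [u].
/k/ (between /u/ and /o/) fails the environment for rule 2, so it stays [k].
/o/ (between /k/ and /n/): before a nasal consonant, so rule 3 applies → [õ].
/n/ (between /o/ and /n/) is in the target of rule 1 but the environment (before a labial or velar stop) is not met → [n].
/n/ (between /n/ and /i/) is in the target of rule 1 but the environment (before a labial or velar stop) is not met → [n].
/i/ (between /n/ and /w/) is in the target of rule 3 but the environment (before a nasal consonant) is not met → [i].
/w/ — not in any rule's target class → [w].

[tʰõnxukõnniw]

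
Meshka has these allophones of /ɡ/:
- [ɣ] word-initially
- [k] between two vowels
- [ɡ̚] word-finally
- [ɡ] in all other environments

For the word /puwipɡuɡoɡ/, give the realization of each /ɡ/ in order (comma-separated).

Occurrence 1 (position 6): no conditioning environment matches → elsewhere allophone [ɡ].
Occurrence 2 (position 8): between two vowels → [k].
Occurrence 3 (position 10): word-finally → [ɡ̚].

[ɡ], [k], [ɡ̚]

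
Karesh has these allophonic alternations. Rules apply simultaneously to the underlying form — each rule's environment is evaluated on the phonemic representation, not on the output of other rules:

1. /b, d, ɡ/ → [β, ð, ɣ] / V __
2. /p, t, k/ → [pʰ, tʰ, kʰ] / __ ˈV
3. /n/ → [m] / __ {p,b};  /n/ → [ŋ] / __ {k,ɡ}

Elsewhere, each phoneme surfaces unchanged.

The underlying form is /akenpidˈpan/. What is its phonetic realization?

[akempiðˈpʰan]

/a/ — not in any rule's target class → [a].
/k/ (between /a/ and /e/) fails the environment for rule 2, so it stays [k].
/e/ (between /k/ and /n/): no rule targets it → [e].
/n/ (between /e/ and /p/) occurs before a labial or velar stop → [m] by rule 3.
/p/ (between /n/ and /i/) is in the target of rule 2 but the environment (immediately before a stressed vowel) is not met → [p].
/i/ (between /p/ and /d/): no rule targets it → [i].
/d/ (between /i/ and /p/) occurs immediately after a vowel → [ð] by rule 1.
/p/ meets the environment for rule 2 (immediately before a stressed vowel) → [pʰ].
/a/ (between /p/ and /n/): no rule targets it → [a].
/n/ (word-final): rule 3 targets it, but not before a labial or velar stop → unchanged [n].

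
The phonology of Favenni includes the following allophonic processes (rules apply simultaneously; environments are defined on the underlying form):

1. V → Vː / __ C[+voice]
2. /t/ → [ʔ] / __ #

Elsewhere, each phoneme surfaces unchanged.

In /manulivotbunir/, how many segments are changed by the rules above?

5

Segments that undergo a rule: /a/ → [aː] (rule 1); /u/ → [uː] (rule 1); /i/ → [iː] (rule 1); /u/ → [uː] (rule 1); /i/ → [iː] (rule 1).
All other segments surface unchanged.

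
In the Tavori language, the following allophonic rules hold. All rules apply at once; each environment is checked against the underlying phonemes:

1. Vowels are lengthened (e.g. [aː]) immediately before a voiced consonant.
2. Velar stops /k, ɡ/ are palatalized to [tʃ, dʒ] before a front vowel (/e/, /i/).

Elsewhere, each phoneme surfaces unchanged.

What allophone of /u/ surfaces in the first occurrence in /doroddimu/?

[u]

/u/ (word-final) is in the target of rule 1 but the environment (before a voiced consonant) is not met → [u].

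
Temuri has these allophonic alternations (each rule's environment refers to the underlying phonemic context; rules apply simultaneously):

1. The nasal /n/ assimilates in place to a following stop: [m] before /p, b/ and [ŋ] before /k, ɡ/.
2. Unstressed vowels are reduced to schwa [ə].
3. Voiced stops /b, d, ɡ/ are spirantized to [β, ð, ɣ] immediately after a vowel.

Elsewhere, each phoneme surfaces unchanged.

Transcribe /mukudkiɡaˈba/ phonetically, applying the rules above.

[məkəðkəɣəˈβa]

/m/ (word-initial) is unaffected → [m].
/u/ (between /m/ and /k/) occurs in an unstressed syllable → [ə] by rule 2.
/k/ — not in any rule's target class → [k].
/u/ (between /k/ and /d/) occurs in an unstressed syllable → [ə] by rule 2.
/d/ meets the environment for rule 3 (immediately after a vowel) → [ð].
/k/ — not in any rule's target class → [k].
/i/ (between /k/ and /ɡ/) occurs in an unstressed syllable → [ə] by rule 2.
/ɡ/ (between /i/ and /a/): immediately after a vowel, so rule 3 applies → [ɣ].
/a/ (between /ɡ/ and /b/) occurs in an unstressed syllable → [ə] by rule 2.
Rule 3 applies to /b/ (between /a/ and /a/: immediately after a vowel) → [β].
/a/ — word-final; rule 2 does not apply here → [a].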